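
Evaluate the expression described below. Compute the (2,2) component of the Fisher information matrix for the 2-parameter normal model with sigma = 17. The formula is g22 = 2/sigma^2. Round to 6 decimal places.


For the 2-parameter normal family, the Fisher metric has:
  g11 = 1/sigma^2, g22 = 2/sigma^2.
sigma = 17, sigma^2 = 289.
g22 = 0.006920

0.006920


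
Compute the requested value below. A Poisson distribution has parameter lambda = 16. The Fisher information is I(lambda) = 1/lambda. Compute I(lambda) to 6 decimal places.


Fisher information for Poisson: I(lambda) = 1/lambda.
lambda = 16.
I(lambda) = 1/16 = 0.062500

0.062500


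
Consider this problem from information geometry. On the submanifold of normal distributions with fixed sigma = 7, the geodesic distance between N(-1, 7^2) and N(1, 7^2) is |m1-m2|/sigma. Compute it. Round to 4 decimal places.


On the fixed-variance normal subfamily, geodesic distance = |m1-m2|/sigma.
|-1 - 1| = 2.
sigma = 7.
d = 2/7 = 0.2857

0.2857


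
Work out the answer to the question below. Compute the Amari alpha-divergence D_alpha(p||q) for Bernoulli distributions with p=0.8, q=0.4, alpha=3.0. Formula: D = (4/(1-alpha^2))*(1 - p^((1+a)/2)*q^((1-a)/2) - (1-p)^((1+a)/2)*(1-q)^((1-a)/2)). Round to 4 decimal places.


Amari alpha-divergence:
D = (4/(1-alpha^2))*(1 - p^((1+a)/2)*q^((1-a)/2) - (1-p)^((1+a)/2)*(1-q)^((1-a)/2)).
alpha = 3.0, p = 0.8, q = 0.4.
e1 = (1+alpha)/2 = 2.0, e2 = (1-alpha)/2 = -1.0.
t1 = p^e1 * q^e2 = 0.8^2.0 * 0.4^-1.0 = 1.6.
t2 = (1-p)^e1 * (1-q)^e2 = 0.2^2.0 * 0.6^-1.0 = 0.066667.
4/(1-alpha^2) = -0.5.
D = -0.5*(1 - 1.6 - 0.066667) = 0.3333

0.3333


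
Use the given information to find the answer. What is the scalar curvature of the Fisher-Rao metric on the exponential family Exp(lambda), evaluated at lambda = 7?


This family has a single free parameter, so its statistical manifold
is 1-dimensional. The Riemann curvature tensor of any 1-dimensional
Riemannian manifold vanishes identically, so R = 0.

0


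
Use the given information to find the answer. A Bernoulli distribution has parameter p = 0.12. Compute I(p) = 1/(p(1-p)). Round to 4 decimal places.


For Bernoulli(p), Fisher information is I(p) = 1/(p*(1-p)).
p = 0.12, 1-p = 0.88.
p*(1-p) = 0.1056.
I(p) = 1/0.1056 = 9.4697

9.4697


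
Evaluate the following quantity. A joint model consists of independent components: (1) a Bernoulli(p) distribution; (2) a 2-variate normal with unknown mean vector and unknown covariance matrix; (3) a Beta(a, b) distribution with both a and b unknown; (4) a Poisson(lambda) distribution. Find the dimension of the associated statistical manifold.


The dimension of a statistical manifold equals the number of free
(independent) real parameters of the model. For a product of independent
blocks the parameter counts add.
- Bernoulli (p): 1.
- 2-variate normal: 2 (mean) + 2*3/2 = 3 (symmetric covariance) = 5.
- Beta (a, b): 2.
- Poisson (lambda): 1.
Total = 1 + 5 + 2 + 1 = 9.
Dimension = 9

9


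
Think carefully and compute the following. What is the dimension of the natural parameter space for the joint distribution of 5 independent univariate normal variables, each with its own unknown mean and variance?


Exponential family dimension calculation:
Each univariate normal has two natural parameters (mu/sigma^2 and -1/(2 sigma^2)).
With 5 independent components, dim = 2 * 5 = 10.

10


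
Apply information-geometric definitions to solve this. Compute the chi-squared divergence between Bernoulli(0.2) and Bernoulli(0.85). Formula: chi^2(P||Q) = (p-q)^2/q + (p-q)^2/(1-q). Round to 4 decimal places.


Chi-squared divergence between Bernoulli distributions:
chi^2 = (p-q)^2/q + (p-q)^2/(1-q).
p = 0.2, q = 0.85, p-q = -0.65.
(p-q)^2 = 0.4225.
term1 = 0.4225/0.85 = 0.497059.
term2 = 0.4225/0.15 = 2.816667.
chi^2 = 0.497059 + 2.816667 = 3.3137

3.3137


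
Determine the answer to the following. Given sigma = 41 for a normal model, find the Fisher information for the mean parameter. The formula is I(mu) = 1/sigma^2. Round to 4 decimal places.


The Fisher information for the mean of a normal distribution is I(mu) = 1/sigma^2.
sigma = 41, so sigma^2 = 1681.
I(mu) = 1/1681 = 0.0006

0.0006


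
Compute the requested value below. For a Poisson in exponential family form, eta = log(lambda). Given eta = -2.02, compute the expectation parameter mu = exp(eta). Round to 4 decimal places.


Expectation parameter for Poisson exponential family:
mu = exp(eta).
eta = -2.02.
mu = exp(-2.02) = 0.1327

0.1327


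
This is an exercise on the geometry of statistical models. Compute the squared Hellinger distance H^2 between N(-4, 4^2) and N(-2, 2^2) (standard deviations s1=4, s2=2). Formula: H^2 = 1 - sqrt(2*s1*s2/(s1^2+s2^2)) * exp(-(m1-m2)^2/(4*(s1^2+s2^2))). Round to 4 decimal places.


Squared Hellinger distance for Gaussians:
H^2 = 1 - sqrt(2*s1*s2/(s1^2+s2^2)) * exp(-(m1-m2)^2/(4*(s1^2+s2^2))).
s1^2 = 16, s2^2 = 4, s1^2+s2^2 = 20.
sqrt(2*4*2/(20)) = 0.894427.
(m1-m2)^2 = (-2)^2 = 4.
exp(-4/(4*20)) = exp(-0.05) = 0.951229.
H^2 = 1 - 0.894427*0.951229 = 0.1492

0.1492


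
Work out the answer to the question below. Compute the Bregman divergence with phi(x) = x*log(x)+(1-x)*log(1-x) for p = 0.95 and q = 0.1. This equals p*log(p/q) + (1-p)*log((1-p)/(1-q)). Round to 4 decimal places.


Bregman divergence with negative entropy generator:
D = p*log(p/q) + (1-p)*log((1-p)/(1-q)).
p = 0.95, q = 0.1.
p*log(p/q) = 0.95*log(0.95/0.1) = 2.138727.
(1-p)*log((1-p)/(1-q)) = 0.05*log(0.05/0.9) = -0.144519.
D = 2.138727 + -0.144519 = 1.9942

1.9942


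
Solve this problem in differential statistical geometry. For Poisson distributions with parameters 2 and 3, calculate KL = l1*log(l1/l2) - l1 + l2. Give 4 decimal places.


KL divergence for Poisson:
KL = l1*log(l1/l2) - l1 + l2.
l1 = 2, l2 = 3.
log(2/3) = -0.405465.
l1*log(l1/l2) = 2 * -0.405465 = -0.81093.
KL = -0.81093 - 2 + 3 = 0.1891

0.1891


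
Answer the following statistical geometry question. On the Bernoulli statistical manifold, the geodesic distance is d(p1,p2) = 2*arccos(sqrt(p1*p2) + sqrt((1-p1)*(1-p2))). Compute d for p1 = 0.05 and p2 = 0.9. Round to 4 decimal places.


Geodesic distance on Bernoulli manifold:
d(p1,p2) = 2*arccos(sqrt(p1*p2) + sqrt((1-p1)*(1-p2))).
sqrt(p1*p2) = sqrt(0.05*0.9) = 0.212132.
sqrt((1-p1)*(1-p2)) = sqrt(0.95*0.1) = 0.308221.
arg = 0.212132 + 0.308221 = 0.520353.
d = 2*arccos(0.520353) = 2.0471

2.0471


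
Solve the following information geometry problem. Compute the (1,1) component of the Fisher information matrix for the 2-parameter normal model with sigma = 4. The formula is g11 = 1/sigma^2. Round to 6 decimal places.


For the 2-parameter normal family, the Fisher metric has:
  g11 = 1/sigma^2, g22 = 2/sigma^2.
sigma = 4, sigma^2 = 16.
g11 = 0.062500

0.062500


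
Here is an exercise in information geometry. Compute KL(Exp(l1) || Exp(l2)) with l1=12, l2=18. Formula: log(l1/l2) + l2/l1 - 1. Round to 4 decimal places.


KL divergence for exponential family:
KL = log(l1/l2) + l2/l1 - 1.
log(12/18) = -0.405465.
18/12 = 1.5.
KL = -0.405465 + 1.5 - 1 = 0.0945

0.0945


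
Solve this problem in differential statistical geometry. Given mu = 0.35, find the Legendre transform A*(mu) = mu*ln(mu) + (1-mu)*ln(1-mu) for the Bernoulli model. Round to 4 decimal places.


Legendre transform for Bernoulli:
A*(mu) = mu*log(mu) + (1-mu)*log(1-mu).
mu = 0.35, 1-mu = 0.65.
mu*log(mu) = 0.35*log(0.35) = -0.367438.
(1-mu)*log(1-mu) = 0.65*log(0.65) = -0.280009.
A* = -0.367438 + -0.280009 = -0.6474

-0.6474


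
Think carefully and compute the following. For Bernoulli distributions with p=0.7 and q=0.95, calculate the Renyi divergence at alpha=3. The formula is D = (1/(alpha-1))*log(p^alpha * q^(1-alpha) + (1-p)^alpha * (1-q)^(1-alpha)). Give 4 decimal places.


Renyi divergence of order alpha between Bernoulli distributions:
D = (1/(alpha-1))*log(p^alpha * q^(1-alpha) + (1-p)^alpha * (1-q)^(1-alpha)).
alpha = 3, p = 0.7, q = 0.95.
p^alpha * q^(1-alpha) = 0.7^3 * 0.95^-2 = 0.380055.
(1-p)^alpha * (1-q)^(1-alpha) = 0.3^3 * 0.05^-2 = 10.8.
sum = 0.380055 + 10.8 = 11.180055.
D = (1/2)*log(11.180055) = 1.2071

1.2071


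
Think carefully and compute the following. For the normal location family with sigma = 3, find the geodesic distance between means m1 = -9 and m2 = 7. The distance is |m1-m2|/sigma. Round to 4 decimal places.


On the fixed-variance normal subfamily, geodesic distance = |m1-m2|/sigma.
|-9 - 7| = 16.
sigma = 3.
d = 16/3 = 5.3333

5.3333


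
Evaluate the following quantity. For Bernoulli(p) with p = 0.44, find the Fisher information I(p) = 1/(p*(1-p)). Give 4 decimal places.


For Bernoulli(p), Fisher information is I(p) = 1/(p*(1-p)).
p = 0.44, 1-p = 0.56.
p*(1-p) = 0.2464.
I(p) = 1/0.2464 = 4.0584

4.0584


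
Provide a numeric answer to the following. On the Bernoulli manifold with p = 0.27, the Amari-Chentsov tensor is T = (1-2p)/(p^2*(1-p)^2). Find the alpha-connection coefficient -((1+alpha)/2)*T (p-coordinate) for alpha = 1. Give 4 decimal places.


Skewness (Amari-Chentsov) tensor: T = (1-2p)/(p^2*(1-p)^2).
p = 0.27, 1-2p = 0.46, p^2 = 0.0729, (1-p)^2 = 0.5329.
T = 0.46/(0.0729 * 0.5329) = 11.840896.
In the p-coordinate, Gamma^(alpha) = Gamma^(0) - (alpha/2)*T with Gamma^(0) = (1/2)*g'(p) = -T/2,
so Gamma^(alpha) = -((1+alpha)/2)*T.
alpha = 1, -(1+alpha)/2 = -1.0.
Gamma = -1.0 * 11.840896 = -11.8409

-11.8409


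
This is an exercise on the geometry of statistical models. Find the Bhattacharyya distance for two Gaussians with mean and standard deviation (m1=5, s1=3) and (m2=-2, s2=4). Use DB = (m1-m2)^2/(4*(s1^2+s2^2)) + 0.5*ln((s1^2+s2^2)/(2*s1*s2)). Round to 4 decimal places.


Bhattacharyya distance between two Gaussians:
DB = (m1-m2)^2/(4*(s1^2+s2^2)) + (1/2)*ln((s1^2+s2^2)/(2*s1*s2)).
(m1-m2)^2 = (7)^2 = 49.
s1^2+s2^2 = 9 + 16 = 25.
term1 = 49/100 = 0.49.
term2 = 0.5*ln(25/24.0) = 0.020411.
DB = 0.49 + 0.020411 = 0.5104

0.5104


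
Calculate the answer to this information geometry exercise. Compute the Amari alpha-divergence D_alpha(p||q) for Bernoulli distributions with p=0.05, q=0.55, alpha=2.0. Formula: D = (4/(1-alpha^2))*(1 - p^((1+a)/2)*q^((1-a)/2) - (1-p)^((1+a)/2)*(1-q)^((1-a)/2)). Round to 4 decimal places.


Amari alpha-divergence:
D = (4/(1-alpha^2))*(1 - p^((1+a)/2)*q^((1-a)/2) - (1-p)^((1+a)/2)*(1-q)^((1-a)/2)).
alpha = 2.0, p = 0.05, q = 0.55.
e1 = (1+alpha)/2 = 1.5, e2 = (1-alpha)/2 = -0.5.
t1 = p^e1 * q^e2 = 0.05^1.5 * 0.55^-0.5 = 0.015076.
t2 = (1-p)^e1 * (1-q)^e2 = 0.95^1.5 * 0.45^-0.5 = 1.380318.
4/(1-alpha^2) = -1.333333.
D = -1.333333*(1 - 0.015076 - 1.380318) = 0.5272

0.5272


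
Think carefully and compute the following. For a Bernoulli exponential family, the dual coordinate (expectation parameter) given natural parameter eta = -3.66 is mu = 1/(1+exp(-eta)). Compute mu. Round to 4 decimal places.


Dual coordinate (expectation parameter) for Bernoulli:
mu = 1/(1+exp(-eta)).
eta = -3.66.
exp(-eta) = exp(3.66) = 38.861343.
mu = 1/(1+38.861343) = 0.0251

0.0251


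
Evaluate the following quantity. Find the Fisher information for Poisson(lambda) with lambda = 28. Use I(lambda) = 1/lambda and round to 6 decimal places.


Fisher information for Poisson: I(lambda) = 1/lambda.
lambda = 28.
I(lambda) = 1/28 = 0.035714

0.035714


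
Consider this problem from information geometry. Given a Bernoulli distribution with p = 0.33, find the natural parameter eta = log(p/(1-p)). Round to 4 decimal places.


Natural parameter for Bernoulli: eta = log(p/(1-p)).
p = 0.33, 1-p = 0.67.
p/(1-p) = 0.492537.
eta = log(0.492537) = -0.7082

-0.7082


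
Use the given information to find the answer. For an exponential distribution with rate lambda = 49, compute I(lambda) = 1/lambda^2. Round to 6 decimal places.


Fisher information for exponential: I(lambda) = 1/lambda^2.
lambda = 49, lambda^2 = 2401.
I = 1/2401 = 0.000416

0.000416


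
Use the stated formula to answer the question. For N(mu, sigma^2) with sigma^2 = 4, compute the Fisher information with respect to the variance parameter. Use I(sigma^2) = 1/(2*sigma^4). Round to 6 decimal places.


Fisher information for variance: I(sigma^2) = 1/(2*sigma^4).
sigma^2 = 4, so sigma^4 = 16.
I = 1/(2*16) = 1/32 = 0.031250

0.031250


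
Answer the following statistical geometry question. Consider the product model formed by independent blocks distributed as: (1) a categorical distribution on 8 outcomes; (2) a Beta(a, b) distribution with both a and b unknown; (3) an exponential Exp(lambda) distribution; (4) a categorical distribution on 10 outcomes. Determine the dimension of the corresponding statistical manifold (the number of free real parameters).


The dimension of a statistical manifold equals the number of free
(independent) real parameters of the model. For a product of independent
blocks the parameter counts add.
- categorical on 8 outcomes (probabilities sum to 1): 8-1 = 7.
- Beta (a, b): 2.
- exponential (lambda): 1.
- categorical on 10 outcomes (probabilities sum to 1): 10-1 = 9.
Total = 7 + 2 + 1 + 9 = 19.
Dimension = 19

19


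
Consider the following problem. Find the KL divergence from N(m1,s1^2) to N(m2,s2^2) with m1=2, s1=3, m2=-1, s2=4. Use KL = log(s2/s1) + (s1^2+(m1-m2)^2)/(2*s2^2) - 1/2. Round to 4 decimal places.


KL divergence between normal distributions:
KL = log(s2/s1) + (s1^2 + (m1-m2)^2)/(2*s2^2) - 1/2.
log(4/3) = 0.287682.
(3^2 + (2--1)^2)/(2*4^2) = (9 + 9)/32 = 0.5625.
KL = 0.287682 + 0.5625 - 0.5 = 0.3502

0.3502


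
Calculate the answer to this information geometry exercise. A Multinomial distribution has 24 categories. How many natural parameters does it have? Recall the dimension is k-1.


Exponential family dimension calculation:
For Multinomial with k=24 categories, dim = k-1 = 23.

23


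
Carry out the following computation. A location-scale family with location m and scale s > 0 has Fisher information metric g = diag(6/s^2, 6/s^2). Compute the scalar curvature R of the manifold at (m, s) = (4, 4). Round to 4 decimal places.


The metric has the form g = (A dm^2 + B ds^2)/s^2 with A = 6, B = 6.
Substitute u = sqrt(A/B)*m: g = B*(du^2 + ds^2)/s^2, i.e. B times the
Poincare upper half-plane metric, which has constant Gaussian curvature -1.
Scaling a 2D metric by a constant c divides the Gaussian curvature by c,
so K = -1/B = -1/(6) = -0.1667 everywhere (the point (m, s) = (4, 4) is irrelevant:
the curvature is constant).
Scalar curvature in dimension 2: R = 2K = -2/(6) = -0.3333.

-0.3333


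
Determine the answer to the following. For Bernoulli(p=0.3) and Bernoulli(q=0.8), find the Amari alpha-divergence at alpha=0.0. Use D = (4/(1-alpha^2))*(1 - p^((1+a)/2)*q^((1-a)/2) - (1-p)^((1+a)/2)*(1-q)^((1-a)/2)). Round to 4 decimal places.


Amari alpha-divergence:
D = (4/(1-alpha^2))*(1 - p^((1+a)/2)*q^((1-a)/2) - (1-p)^((1+a)/2)*(1-q)^((1-a)/2)).
alpha = 0.0, p = 0.3, q = 0.8.
e1 = (1+alpha)/2 = 0.5, e2 = (1-alpha)/2 = 0.5.
t1 = p^e1 * q^e2 = 0.3^0.5 * 0.8^0.5 = 0.489898.
t2 = (1-p)^e1 * (1-q)^e2 = 0.7^0.5 * 0.2^0.5 = 0.374166.
4/(1-alpha^2) = 4.0.
D = 4.0*(1 - 0.489898 - 0.374166) = 0.5437

0.5437


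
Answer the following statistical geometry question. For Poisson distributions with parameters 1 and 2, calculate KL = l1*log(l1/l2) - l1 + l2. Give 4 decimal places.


KL divergence for Poisson:
KL = l1*log(l1/l2) - l1 + l2.
l1 = 1, l2 = 2.
log(1/2) = -0.693147.
l1*log(l1/l2) = 1 * -0.693147 = -0.693147.
KL = -0.693147 - 1 + 2 = 0.3069

0.3069


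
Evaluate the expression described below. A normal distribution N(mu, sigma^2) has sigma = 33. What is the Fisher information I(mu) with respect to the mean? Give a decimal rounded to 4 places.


The Fisher information for the mean of a normal distribution is I(mu) = 1/sigma^2.
sigma = 33, so sigma^2 = 1089.
I(mu) = 1/1089 = 0.0009

0.0009


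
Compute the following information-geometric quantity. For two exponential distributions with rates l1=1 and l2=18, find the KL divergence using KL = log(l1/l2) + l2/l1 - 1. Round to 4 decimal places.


KL divergence for exponential family:
KL = log(l1/l2) + l2/l1 - 1.
log(1/18) = -2.890372.
18/1 = 18.0.
KL = -2.890372 + 18.0 - 1 = 14.1096

14.1096


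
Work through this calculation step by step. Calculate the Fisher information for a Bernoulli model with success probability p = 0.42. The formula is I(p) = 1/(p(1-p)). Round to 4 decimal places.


For Bernoulli(p), Fisher information is I(p) = 1/(p*(1-p)).
p = 0.42, 1-p = 0.58.
p*(1-p) = 0.2436.
I(p) = 1/0.2436 = 4.1051

4.1051


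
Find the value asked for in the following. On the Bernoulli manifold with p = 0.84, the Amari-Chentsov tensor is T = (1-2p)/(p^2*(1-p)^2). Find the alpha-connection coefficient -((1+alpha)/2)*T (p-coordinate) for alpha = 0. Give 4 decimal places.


Skewness (Amari-Chentsov) tensor: T = (1-2p)/(p^2*(1-p)^2).
p = 0.84, 1-2p = -0.68, p^2 = 0.7056, (1-p)^2 = 0.0256.
T = -0.68/(0.7056 * 0.0256) = -37.645266.
In the p-coordinate, Gamma^(alpha) = Gamma^(0) - (alpha/2)*T with Gamma^(0) = (1/2)*g'(p) = -T/2,
so Gamma^(alpha) = -((1+alpha)/2)*T.
alpha = 0, -(1+alpha)/2 = -0.5.
Gamma = -0.5 * -37.645266 = 18.8226

18.8226


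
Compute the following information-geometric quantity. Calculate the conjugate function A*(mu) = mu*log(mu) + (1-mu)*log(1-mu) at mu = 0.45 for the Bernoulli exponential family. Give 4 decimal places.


Legendre transform for Bernoulli:
A*(mu) = mu*log(mu) + (1-mu)*log(1-mu).
mu = 0.45, 1-mu = 0.55.
mu*log(mu) = 0.45*log(0.45) = -0.359328.
(1-mu)*log(1-mu) = 0.55*log(0.55) = -0.32881.
A* = -0.359328 + -0.32881 = -0.6881

-0.6881


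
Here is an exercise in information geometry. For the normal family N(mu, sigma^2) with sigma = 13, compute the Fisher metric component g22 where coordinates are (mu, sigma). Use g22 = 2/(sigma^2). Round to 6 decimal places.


For the 2-parameter normal family, the Fisher metric has:
  g11 = 1/sigma^2, g22 = 2/sigma^2.
sigma = 13, sigma^2 = 169.
g22 = 0.011834

0.011834


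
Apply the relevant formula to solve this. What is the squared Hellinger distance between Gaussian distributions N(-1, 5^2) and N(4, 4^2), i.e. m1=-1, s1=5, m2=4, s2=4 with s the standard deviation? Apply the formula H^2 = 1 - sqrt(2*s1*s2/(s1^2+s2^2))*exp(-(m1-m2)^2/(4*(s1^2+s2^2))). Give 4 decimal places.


Squared Hellinger distance for Gaussians:
H^2 = 1 - sqrt(2*s1*s2/(s1^2+s2^2)) * exp(-(m1-m2)^2/(4*(s1^2+s2^2))).
s1^2 = 25, s2^2 = 16, s1^2+s2^2 = 41.
sqrt(2*5*4/(41)) = 0.98773.
(m1-m2)^2 = (-5)^2 = 25.
exp(-25/(4*41)) = exp(-0.152439) = 0.858611.
H^2 = 1 - 0.98773*0.858611 = 0.1519

0.1519


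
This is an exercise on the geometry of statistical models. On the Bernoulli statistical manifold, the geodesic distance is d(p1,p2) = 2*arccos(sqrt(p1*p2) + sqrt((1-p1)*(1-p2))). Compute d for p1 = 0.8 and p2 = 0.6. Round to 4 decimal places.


Geodesic distance on Bernoulli manifold:
d(p1,p2) = 2*arccos(sqrt(p1*p2) + sqrt((1-p1)*(1-p2))).
sqrt(p1*p2) = sqrt(0.8*0.6) = 0.69282.
sqrt((1-p1)*(1-p2)) = sqrt(0.2*0.4) = 0.282843.
arg = 0.69282 + 0.282843 = 0.975663.
d = 2*arccos(0.975663) = 0.4421

0.4421


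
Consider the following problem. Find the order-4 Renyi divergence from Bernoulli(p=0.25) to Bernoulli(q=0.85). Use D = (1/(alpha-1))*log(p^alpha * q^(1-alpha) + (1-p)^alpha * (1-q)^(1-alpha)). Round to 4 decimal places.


Renyi divergence of order alpha between Bernoulli distributions:
D = (1/(alpha-1))*log(p^alpha * q^(1-alpha) + (1-p)^alpha * (1-q)^(1-alpha)).
alpha = 4, p = 0.25, q = 0.85.
p^alpha * q^(1-alpha) = 0.25^4 * 0.85^-3 = 0.006361.
(1-p)^alpha * (1-q)^(1-alpha) = 0.75^4 * 0.15^-3 = 93.75.
sum = 0.006361 + 93.75 = 93.756361.
D = (1/3)*log(93.756361) = 1.5136

1.5136


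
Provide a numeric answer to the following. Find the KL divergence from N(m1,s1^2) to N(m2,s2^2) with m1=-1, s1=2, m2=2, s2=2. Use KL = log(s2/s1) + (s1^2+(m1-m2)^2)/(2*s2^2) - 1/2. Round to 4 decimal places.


KL divergence between normal distributions:
KL = log(s2/s1) + (s1^2 + (m1-m2)^2)/(2*s2^2) - 1/2.
log(2/2) = 0.0.
(2^2 + (-1-2)^2)/(2*2^2) = (4 + 9)/8 = 1.625.
KL = 0.0 + 1.625 - 0.5 = 1.1250

1.1250


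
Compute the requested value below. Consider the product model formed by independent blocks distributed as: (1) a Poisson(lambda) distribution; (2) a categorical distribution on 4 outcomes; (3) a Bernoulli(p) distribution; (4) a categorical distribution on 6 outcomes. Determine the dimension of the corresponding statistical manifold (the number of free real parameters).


The dimension of a statistical manifold equals the number of free
(independent) real parameters of the model. For a product of independent
blocks the parameter counts add.
- Poisson (lambda): 1.
- categorical on 4 outcomes (probabilities sum to 1): 4-1 = 3.
- Bernoulli (p): 1.
- categorical on 6 outcomes (probabilities sum to 1): 6-1 = 5.
Total = 1 + 3 + 1 + 5 = 10.
Dimension = 10

10


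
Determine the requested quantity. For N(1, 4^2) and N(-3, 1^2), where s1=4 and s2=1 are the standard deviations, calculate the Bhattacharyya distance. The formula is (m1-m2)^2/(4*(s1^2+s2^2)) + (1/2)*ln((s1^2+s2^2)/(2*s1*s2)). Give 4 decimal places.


Bhattacharyya distance between two Gaussians:
DB = (m1-m2)^2/(4*(s1^2+s2^2)) + (1/2)*ln((s1^2+s2^2)/(2*s1*s2)).
(m1-m2)^2 = (4)^2 = 16.
s1^2+s2^2 = 16 + 1 = 17.
term1 = 16/68 = 0.235294.
term2 = 0.5*ln(17/8.0) = 0.376886.
DB = 0.235294 + 0.376886 = 0.6122

0.6122


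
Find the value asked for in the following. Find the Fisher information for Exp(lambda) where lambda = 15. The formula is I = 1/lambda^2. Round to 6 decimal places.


Fisher information for exponential: I(lambda) = 1/lambda^2.
lambda = 15, lambda^2 = 225.
I = 1/225 = 0.004444

0.004444


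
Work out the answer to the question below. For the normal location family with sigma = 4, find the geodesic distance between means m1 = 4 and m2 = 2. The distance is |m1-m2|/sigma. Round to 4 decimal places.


On the fixed-variance normal subfamily, geodesic distance = |m1-m2|/sigma.
|4 - 2| = 2.
sigma = 4.
d = 2/4 = 0.5000

0.5000


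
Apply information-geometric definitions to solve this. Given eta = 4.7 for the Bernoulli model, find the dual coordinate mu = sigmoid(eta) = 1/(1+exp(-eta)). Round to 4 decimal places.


Dual coordinate (expectation parameter) for Bernoulli:
mu = 1/(1+exp(-eta)).
eta = 4.7.
exp(-eta) = exp(-4.7) = 0.009095.
mu = 1/(1+0.009095) = 0.9910

0.9910


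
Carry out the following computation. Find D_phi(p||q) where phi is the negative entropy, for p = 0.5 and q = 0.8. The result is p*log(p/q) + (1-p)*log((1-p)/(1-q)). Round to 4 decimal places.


Bregman divergence with negative entropy generator:
D = p*log(p/q) + (1-p)*log((1-p)/(1-q)).
p = 0.5, q = 0.8.
p*log(p/q) = 0.5*log(0.5/0.8) = -0.235002.
(1-p)*log((1-p)/(1-q)) = 0.5*log(0.5/0.2) = 0.458145.
D = -0.235002 + 0.458145 = 0.2231

0.2231


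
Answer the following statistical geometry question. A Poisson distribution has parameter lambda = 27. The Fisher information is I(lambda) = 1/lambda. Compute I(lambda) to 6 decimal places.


Fisher information for Poisson: I(lambda) = 1/lambda.
lambda = 27.
I(lambda) = 1/27 = 0.037037

0.037037


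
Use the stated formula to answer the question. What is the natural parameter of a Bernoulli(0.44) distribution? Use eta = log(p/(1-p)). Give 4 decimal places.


Natural parameter for Bernoulli: eta = log(p/(1-p)).
p = 0.44, 1-p = 0.56.
p/(1-p) = 0.785714.
eta = log(0.785714) = -0.2412

-0.2412


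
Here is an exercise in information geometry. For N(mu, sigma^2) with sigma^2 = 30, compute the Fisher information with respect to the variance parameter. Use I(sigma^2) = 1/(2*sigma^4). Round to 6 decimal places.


Fisher information for variance: I(sigma^2) = 1/(2*sigma^4).
sigma^2 = 30, so sigma^4 = 900.
I = 1/(2*900) = 1/1800 = 0.000556

0.000556


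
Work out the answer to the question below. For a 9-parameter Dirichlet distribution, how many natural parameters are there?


Exponential family dimension calculation:
Dirichlet with 9 components has 9 natural parameters.

9


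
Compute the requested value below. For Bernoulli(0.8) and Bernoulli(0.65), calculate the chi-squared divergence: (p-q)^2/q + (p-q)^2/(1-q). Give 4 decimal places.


Chi-squared divergence between Bernoulli distributions:
chi^2 = (p-q)^2/q + (p-q)^2/(1-q).
p = 0.8, q = 0.65, p-q = 0.15.
(p-q)^2 = 0.0225.
term1 = 0.0225/0.65 = 0.034615.
term2 = 0.0225/0.35 = 0.064286.
chi^2 = 0.034615 + 0.064286 = 0.0989

0.0989


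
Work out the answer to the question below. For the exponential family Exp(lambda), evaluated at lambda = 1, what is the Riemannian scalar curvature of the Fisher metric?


This family has a single free parameter, so its statistical manifold
is 1-dimensional. The Riemann curvature tensor of any 1-dimensional
Riemannian manifold vanishes identically, so R = 0.

0


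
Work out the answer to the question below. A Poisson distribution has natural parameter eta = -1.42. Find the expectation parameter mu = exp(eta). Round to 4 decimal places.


Expectation parameter for Poisson exponential family:
mu = exp(eta).
eta = -1.42.
mu = exp(-1.42) = 0.2417

0.2417


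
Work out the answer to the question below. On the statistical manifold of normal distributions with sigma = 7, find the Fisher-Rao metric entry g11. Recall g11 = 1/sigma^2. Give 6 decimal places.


For the 2-parameter normal family, the Fisher metric has:
  g11 = 1/sigma^2, g22 = 2/sigma^2.
sigma = 7, sigma^2 = 49.
g11 = 0.020408

0.020408


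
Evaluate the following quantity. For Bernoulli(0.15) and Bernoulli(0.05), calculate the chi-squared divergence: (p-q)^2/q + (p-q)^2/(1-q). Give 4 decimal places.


Chi-squared divergence between Bernoulli distributions:
chi^2 = (p-q)^2/q + (p-q)^2/(1-q).
p = 0.15, q = 0.05, p-q = 0.1.
(p-q)^2 = 0.01.
term1 = 0.01/0.05 = 0.2.
term2 = 0.01/0.95 = 0.010526.
chi^2 = 0.2 + 0.010526 = 0.2105

0.2105


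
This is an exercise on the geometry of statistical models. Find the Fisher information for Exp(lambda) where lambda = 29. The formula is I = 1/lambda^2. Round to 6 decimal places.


Fisher information for exponential: I(lambda) = 1/lambda^2.
lambda = 29, lambda^2 = 841.
I = 1/841 = 0.001189

0.001189


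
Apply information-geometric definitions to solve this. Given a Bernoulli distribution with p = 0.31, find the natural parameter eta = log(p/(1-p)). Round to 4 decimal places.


Natural parameter for Bernoulli: eta = log(p/(1-p)).
p = 0.31, 1-p = 0.69.
p/(1-p) = 0.449275.
eta = log(0.449275) = -0.8001

-0.8001


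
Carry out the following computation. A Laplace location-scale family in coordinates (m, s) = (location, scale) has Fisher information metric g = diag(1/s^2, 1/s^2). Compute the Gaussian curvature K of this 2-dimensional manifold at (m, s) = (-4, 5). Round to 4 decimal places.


The metric has the form g = (A dm^2 + B ds^2)/s^2 with A = 1, B = 1.
Substitute u = sqrt(A/B)*m: g = B*(du^2 + ds^2)/s^2, i.e. B times the
Poincare upper half-plane metric, which has constant Gaussian curvature -1.
Scaling a 2D metric by a constant c divides the Gaussian curvature by c,
so K = -1/B = -1/(1) = -1.0000 everywhere (the point (m, s) = (-4, 5) is irrelevant:
the curvature is constant).
The requested Gaussian curvature is K = -1.0000.

-1.0000


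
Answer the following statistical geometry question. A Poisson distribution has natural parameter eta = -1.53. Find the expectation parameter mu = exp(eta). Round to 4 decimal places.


Expectation parameter for Poisson exponential family:
mu = exp(eta).
eta = -1.53.
mu = exp(-1.53) = 0.2165

0.2165


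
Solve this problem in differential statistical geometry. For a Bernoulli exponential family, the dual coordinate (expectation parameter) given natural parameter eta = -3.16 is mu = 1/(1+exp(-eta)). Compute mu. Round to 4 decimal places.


Dual coordinate (expectation parameter) for Bernoulli:
mu = 1/(1+exp(-eta)).
eta = -3.16.
exp(-eta) = exp(3.16) = 23.570596.
mu = 1/(1+23.570596) = 0.0407

0.0407


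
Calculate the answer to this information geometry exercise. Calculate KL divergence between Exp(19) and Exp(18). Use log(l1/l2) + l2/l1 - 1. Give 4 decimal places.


KL divergence for exponential family:
KL = log(l1/l2) + l2/l1 - 1.
log(19/18) = 0.054067.
18/19 = 0.947368.
KL = 0.054067 + 0.947368 - 1 = 0.0014

0.0014


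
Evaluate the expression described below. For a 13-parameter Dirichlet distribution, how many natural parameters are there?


Exponential family dimension calculation:
Dirichlet with 13 components has 13 natural parameters.

13


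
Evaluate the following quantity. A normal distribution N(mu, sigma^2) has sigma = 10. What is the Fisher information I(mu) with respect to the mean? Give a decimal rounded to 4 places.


The Fisher information for the mean of a normal distribution is I(mu) = 1/sigma^2.
sigma = 10, so sigma^2 = 100.
I(mu) = 1/100 = 0.0100

0.0100


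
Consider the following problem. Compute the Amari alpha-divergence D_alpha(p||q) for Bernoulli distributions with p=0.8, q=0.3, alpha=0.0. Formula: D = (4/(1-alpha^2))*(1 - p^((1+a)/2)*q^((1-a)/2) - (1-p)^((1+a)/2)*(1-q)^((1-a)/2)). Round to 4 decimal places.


Amari alpha-divergence:
D = (4/(1-alpha^2))*(1 - p^((1+a)/2)*q^((1-a)/2) - (1-p)^((1+a)/2)*(1-q)^((1-a)/2)).
alpha = 0.0, p = 0.8, q = 0.3.
e1 = (1+alpha)/2 = 0.5, e2 = (1-alpha)/2 = 0.5.
t1 = p^e1 * q^e2 = 0.8^0.5 * 0.3^0.5 = 0.489898.
t2 = (1-p)^e1 * (1-q)^e2 = 0.2^0.5 * 0.7^0.5 = 0.374166.
4/(1-alpha^2) = 4.0.
D = 4.0*(1 - 0.489898 - 0.374166) = 0.5437

0.5437


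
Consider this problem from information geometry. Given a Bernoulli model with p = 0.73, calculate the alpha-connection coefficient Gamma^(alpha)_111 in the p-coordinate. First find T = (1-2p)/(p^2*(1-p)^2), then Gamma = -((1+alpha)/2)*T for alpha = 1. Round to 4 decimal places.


Skewness (Amari-Chentsov) tensor: T = (1-2p)/(p^2*(1-p)^2).
p = 0.73, 1-2p = -0.46, p^2 = 0.5329, (1-p)^2 = 0.0729.
T = -0.46/(0.5329 * 0.0729) = -11.840896.
In the p-coordinate, Gamma^(alpha) = Gamma^(0) - (alpha/2)*T with Gamma^(0) = (1/2)*g'(p) = -T/2,
so Gamma^(alpha) = -((1+alpha)/2)*T.
alpha = 1, -(1+alpha)/2 = -1.0.
Gamma = -1.0 * -11.840896 = 11.8409

11.8409


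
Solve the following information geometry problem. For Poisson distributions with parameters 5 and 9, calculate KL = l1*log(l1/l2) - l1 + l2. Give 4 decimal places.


KL divergence for Poisson:
KL = l1*log(l1/l2) - l1 + l2.
l1 = 5, l2 = 9.
log(5/9) = -0.587787.
l1*log(l1/l2) = 5 * -0.587787 = -2.938933.
KL = -2.938933 - 5 + 9 = 1.0611

1.0611


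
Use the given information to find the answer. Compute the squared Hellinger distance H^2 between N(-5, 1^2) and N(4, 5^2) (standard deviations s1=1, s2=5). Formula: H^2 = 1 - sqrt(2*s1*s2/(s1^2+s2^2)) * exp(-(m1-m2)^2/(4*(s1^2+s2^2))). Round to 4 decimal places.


Squared Hellinger distance for Gaussians:
H^2 = 1 - sqrt(2*s1*s2/(s1^2+s2^2)) * exp(-(m1-m2)^2/(4*(s1^2+s2^2))).
s1^2 = 1, s2^2 = 25, s1^2+s2^2 = 26.
sqrt(2*1*5/(26)) = 0.620174.
(m1-m2)^2 = (-9)^2 = 81.
exp(-81/(4*26)) = exp(-0.778846) = 0.458935.
H^2 = 1 - 0.620174*0.458935 = 0.7154

0.7154


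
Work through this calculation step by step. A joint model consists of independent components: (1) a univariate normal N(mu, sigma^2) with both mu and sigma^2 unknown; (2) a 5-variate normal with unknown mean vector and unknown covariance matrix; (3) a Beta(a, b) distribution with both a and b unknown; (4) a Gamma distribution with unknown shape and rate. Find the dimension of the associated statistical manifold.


The dimension of a statistical manifold equals the number of free
(independent) real parameters of the model. For a product of independent
blocks the parameter counts add.
- normal (mu, sigma^2): 2.
- 5-variate normal: 5 (mean) + 5*6/2 = 15 (symmetric covariance) = 20.
- Beta (a, b): 2.
- Gamma (shape, rate): 2.
Total = 2 + 20 + 2 + 2 = 26.
Dimension = 26

26


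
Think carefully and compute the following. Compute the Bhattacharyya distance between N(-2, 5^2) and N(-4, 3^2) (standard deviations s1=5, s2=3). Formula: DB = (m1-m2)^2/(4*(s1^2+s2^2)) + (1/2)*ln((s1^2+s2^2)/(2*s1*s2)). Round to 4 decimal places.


Bhattacharyya distance between two Gaussians:
DB = (m1-m2)^2/(4*(s1^2+s2^2)) + (1/2)*ln((s1^2+s2^2)/(2*s1*s2)).
(m1-m2)^2 = (2)^2 = 4.
s1^2+s2^2 = 25 + 9 = 34.
term1 = 4/136 = 0.029412.
term2 = 0.5*ln(34/30.0) = 0.062582.
DB = 0.029412 + 0.062582 = 0.0920

0.0920


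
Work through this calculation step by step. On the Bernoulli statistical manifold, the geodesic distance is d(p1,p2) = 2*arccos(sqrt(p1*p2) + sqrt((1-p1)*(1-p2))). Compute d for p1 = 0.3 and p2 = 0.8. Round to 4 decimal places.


Geodesic distance on Bernoulli manifold:
d(p1,p2) = 2*arccos(sqrt(p1*p2) + sqrt((1-p1)*(1-p2))).
sqrt(p1*p2) = sqrt(0.3*0.8) = 0.489898.
sqrt((1-p1)*(1-p2)) = sqrt(0.7*0.2) = 0.374166.
arg = 0.489898 + 0.374166 = 0.864064.
d = 2*arccos(0.864064) = 1.0550

1.0550


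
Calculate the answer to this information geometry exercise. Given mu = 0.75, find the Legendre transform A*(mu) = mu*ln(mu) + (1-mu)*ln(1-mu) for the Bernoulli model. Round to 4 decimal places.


Legendre transform for Bernoulli:
A*(mu) = mu*log(mu) + (1-mu)*log(1-mu).
mu = 0.75, 1-mu = 0.25.
mu*log(mu) = 0.75*log(0.75) = -0.215762.
(1-mu)*log(1-mu) = 0.25*log(0.25) = -0.346574.
A* = -0.215762 + -0.346574 = -0.5623

-0.5623


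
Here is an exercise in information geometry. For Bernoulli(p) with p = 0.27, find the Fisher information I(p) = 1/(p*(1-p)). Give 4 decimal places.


For Bernoulli(p), Fisher information is I(p) = 1/(p*(1-p)).
p = 0.27, 1-p = 0.73.
p*(1-p) = 0.1971.
I(p) = 1/0.1971 = 5.0736

5.0736


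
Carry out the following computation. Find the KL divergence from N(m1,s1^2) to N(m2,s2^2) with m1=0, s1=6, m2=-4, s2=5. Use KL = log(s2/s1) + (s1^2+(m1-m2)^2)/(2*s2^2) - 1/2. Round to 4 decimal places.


KL divergence between normal distributions:
KL = log(s2/s1) + (s1^2 + (m1-m2)^2)/(2*s2^2) - 1/2.
log(5/6) = -0.182322.
(6^2 + (0--4)^2)/(2*5^2) = (36 + 16)/50 = 1.04.
KL = -0.182322 + 1.04 - 0.5 = 0.3577

0.3577


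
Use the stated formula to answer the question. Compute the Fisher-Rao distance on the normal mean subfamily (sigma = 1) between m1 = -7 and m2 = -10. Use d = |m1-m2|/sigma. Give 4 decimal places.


On the fixed-variance normal subfamily, geodesic distance = |m1-m2|/sigma.
|-7 - -10| = 3.
sigma = 1.
d = 3/1 = 3.0000

3.0000


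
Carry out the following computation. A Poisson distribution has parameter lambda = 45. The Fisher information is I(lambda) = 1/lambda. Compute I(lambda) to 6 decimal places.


Fisher information for Poisson: I(lambda) = 1/lambda.
lambda = 45.
I(lambda) = 1/45 = 0.022222

0.022222


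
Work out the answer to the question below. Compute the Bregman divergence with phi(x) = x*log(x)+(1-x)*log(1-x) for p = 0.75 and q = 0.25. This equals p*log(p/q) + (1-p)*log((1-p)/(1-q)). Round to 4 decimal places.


Bregman divergence with negative entropy generator:
D = p*log(p/q) + (1-p)*log((1-p)/(1-q)).
p = 0.75, q = 0.25.
p*log(p/q) = 0.75*log(0.75/0.25) = 0.823959.
(1-p)*log((1-p)/(1-q)) = 0.25*log(0.25/0.75) = -0.274653.
D = 0.823959 + -0.274653 = 0.5493

0.5493


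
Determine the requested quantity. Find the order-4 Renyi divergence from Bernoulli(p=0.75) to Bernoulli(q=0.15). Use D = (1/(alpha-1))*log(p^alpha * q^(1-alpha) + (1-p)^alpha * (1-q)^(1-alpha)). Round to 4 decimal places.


Renyi divergence of order alpha between Bernoulli distributions:
D = (1/(alpha-1))*log(p^alpha * q^(1-alpha) + (1-p)^alpha * (1-q)^(1-alpha)).
alpha = 4, p = 0.75, q = 0.15.
p^alpha * q^(1-alpha) = 0.75^4 * 0.15^-3 = 93.75.
(1-p)^alpha * (1-q)^(1-alpha) = 0.25^4 * 0.85^-3 = 0.006361.
sum = 93.75 + 0.006361 = 93.756361.
D = (1/3)*log(93.756361) = 1.5136

1.5136


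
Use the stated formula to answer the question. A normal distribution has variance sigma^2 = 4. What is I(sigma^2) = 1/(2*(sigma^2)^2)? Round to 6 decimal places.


Fisher information for variance: I(sigma^2) = 1/(2*sigma^4).
sigma^2 = 4, so sigma^4 = 16.
I = 1/(2*16) = 1/32 = 0.031250

0.031250


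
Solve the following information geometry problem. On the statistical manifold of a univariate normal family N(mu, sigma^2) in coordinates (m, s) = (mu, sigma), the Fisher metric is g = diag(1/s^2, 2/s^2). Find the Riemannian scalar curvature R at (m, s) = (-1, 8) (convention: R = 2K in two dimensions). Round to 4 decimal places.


The metric has the form g = (A dm^2 + B ds^2)/s^2 with A = 1, B = 2.
Substitute u = sqrt(A/B)*m: g = B*(du^2 + ds^2)/s^2, i.e. B times the
Poincare upper half-plane metric, which has constant Gaussian curvature -1.
Scaling a 2D metric by a constant c divides the Gaussian curvature by c,
so K = -1/B = -1/(2) = -0.5000 everywhere (the point (m, s) = (-1, 8) is irrelevant:
the curvature is constant).
Scalar curvature in dimension 2: R = 2K = -2/(2) = -1.0000.

-1.0000


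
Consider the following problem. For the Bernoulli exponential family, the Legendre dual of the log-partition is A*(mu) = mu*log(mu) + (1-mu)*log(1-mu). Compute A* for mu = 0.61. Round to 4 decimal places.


Legendre transform for Bernoulli:
A*(mu) = mu*log(mu) + (1-mu)*log(1-mu).
mu = 0.61, 1-mu = 0.39.
mu*log(mu) = 0.61*log(0.61) = -0.301521.
(1-mu)*log(1-mu) = 0.39*log(0.39) = -0.367227.
A* = -0.301521 + -0.367227 = -0.6687

-0.6687


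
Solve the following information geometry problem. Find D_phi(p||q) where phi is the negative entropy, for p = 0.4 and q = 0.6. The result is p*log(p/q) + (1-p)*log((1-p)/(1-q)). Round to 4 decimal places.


Bregman divergence with negative entropy generator:
D = p*log(p/q) + (1-p)*log((1-p)/(1-q)).
p = 0.4, q = 0.6.
p*log(p/q) = 0.4*log(0.4/0.6) = -0.162186.
(1-p)*log((1-p)/(1-q)) = 0.6*log(0.6/0.4) = 0.243279.
D = -0.162186 + 0.243279 = 0.0811

0.0811


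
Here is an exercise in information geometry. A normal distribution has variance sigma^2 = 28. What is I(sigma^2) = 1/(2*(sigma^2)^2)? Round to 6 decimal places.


Fisher information for variance: I(sigma^2) = 1/(2*sigma^4).
sigma^2 = 28, so sigma^4 = 784.
I = 1/(2*784) = 1/1568 = 0.000638

0.000638


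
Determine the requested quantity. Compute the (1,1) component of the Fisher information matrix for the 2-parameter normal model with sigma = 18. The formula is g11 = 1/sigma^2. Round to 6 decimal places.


For the 2-parameter normal family, the Fisher metric has:
  g11 = 1/sigma^2, g22 = 2/sigma^2.
sigma = 18, sigma^2 = 324.
g11 = 0.003086

0.003086


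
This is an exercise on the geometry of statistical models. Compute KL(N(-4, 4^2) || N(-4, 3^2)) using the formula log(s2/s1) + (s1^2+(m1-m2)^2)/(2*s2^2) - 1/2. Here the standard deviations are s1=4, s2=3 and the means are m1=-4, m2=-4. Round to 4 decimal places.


KL divergence between normal distributions:
KL = log(s2/s1) + (s1^2 + (m1-m2)^2)/(2*s2^2) - 1/2.
log(3/4) = -0.287682.
(4^2 + (-4--4)^2)/(2*3^2) = (16 + 0)/18 = 0.888889.
KL = -0.287682 + 0.888889 - 0.5 = 0.1012

0.1012


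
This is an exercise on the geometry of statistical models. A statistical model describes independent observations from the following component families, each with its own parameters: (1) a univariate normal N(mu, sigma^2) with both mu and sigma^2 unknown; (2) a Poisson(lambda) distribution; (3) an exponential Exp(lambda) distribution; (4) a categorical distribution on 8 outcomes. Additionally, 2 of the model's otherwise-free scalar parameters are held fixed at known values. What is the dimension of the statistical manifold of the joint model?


The dimension of a statistical manifold equals the number of free
(independent) real parameters of the model. For a product of independent
blocks the parameter counts add.
- normal (mu, sigma^2): 2.
- Poisson (lambda): 1.
- exponential (lambda): 1.
- categorical on 8 outcomes (probabilities sum to 1): 8-1 = 7.
Total = 2 + 1 + 1 + 7 = 11.
2 parameter(s) fixed at known values: 11 - 2 = 9.
Dimension = 9

9


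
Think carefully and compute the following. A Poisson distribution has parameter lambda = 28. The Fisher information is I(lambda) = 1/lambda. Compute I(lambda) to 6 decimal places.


Fisher information for Poisson: I(lambda) = 1/lambda.
lambda = 28.
I(lambda) = 1/28 = 0.035714

0.035714
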